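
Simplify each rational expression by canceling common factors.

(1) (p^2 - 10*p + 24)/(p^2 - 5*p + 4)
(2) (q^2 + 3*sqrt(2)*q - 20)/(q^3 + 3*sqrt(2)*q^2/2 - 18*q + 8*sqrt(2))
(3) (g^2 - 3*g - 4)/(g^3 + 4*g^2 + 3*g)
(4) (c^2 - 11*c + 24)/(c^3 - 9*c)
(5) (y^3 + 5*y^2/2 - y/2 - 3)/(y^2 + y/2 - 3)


(1) = (p - 6)/(p - 1)
(2) = (2*q + 10*sqrt(2))/(2*q^2 + 7*sqrt(2)*q - 8)
(3) = (g - 4)/(g^2 + 3*g)
(4) = (c - 8)/(c^2 + 3*c)
(5) = (2*y^2 + y - 3)/(2*y - 3)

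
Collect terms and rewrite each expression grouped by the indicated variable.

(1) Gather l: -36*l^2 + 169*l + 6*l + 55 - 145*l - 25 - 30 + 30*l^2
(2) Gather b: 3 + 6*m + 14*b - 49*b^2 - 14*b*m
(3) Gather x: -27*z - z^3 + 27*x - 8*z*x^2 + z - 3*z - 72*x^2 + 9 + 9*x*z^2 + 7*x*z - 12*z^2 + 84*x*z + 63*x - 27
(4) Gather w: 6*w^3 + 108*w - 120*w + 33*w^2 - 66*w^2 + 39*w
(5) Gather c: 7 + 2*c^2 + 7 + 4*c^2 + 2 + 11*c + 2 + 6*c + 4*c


(1) = -6*l^2 + 30*l
(2) = -49*b^2 + b*(14 - 14*m) + 6*m + 3
(3) = x^2*(-8*z - 72) + x*(9*z^2 + 91*z + 90) - z^3 - 12*z^2 - 29*z - 18
(4) = 6*w^3 - 33*w^2 + 27*w
(5) = 6*c^2 + 21*c + 18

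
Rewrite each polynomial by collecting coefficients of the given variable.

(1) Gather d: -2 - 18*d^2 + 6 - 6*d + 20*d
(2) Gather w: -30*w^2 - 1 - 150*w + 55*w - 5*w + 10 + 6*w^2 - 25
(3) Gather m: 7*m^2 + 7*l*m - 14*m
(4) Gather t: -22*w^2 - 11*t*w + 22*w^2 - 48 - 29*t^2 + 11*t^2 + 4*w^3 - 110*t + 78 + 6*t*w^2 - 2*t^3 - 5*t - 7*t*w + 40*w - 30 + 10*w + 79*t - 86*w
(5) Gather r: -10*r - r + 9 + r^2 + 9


(1) = -18*d^2 + 14*d + 4
(2) = -24*w^2 - 100*w - 16
(3) = 7*m^2 + m*(7*l - 14)
(4) = -2*t^3 - 18*t^2 + t*(6*w^2 - 18*w - 36) + 4*w^3 - 36*w
(5) = r^2 - 11*r + 18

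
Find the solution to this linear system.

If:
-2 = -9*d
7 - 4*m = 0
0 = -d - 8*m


Then:
No Solution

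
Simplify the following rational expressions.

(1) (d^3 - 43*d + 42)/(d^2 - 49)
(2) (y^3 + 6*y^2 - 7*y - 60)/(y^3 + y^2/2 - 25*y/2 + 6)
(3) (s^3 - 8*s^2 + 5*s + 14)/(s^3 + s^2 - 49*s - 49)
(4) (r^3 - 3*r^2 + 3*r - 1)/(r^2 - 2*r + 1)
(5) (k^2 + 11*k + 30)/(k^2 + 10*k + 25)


(1) = (d^2 - 7*d + 6)/(d - 7)
(2) = (2*y + 10)/(2*y - 1)
(3) = (s - 2)/(s + 7)
(4) = r - 1
(5) = (k + 6)/(k + 5)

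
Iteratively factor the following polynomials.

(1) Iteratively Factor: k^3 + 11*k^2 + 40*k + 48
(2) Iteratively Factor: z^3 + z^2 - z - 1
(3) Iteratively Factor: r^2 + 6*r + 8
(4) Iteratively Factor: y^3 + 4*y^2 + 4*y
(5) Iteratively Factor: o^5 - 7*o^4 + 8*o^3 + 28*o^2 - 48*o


(1) = (k + 4)*(k^2 + 7*k + 12) = (k + 3)*(k + 4)*(k + 4)
(2) = (z - 1)*(z^2 + 2*z + 1) = (z - 1)*(z + 1)*(z + 1)
(3) = (r + 4)*(r + 2)
(4) = (y)*(y^2 + 4*y + 4) = y*(y + 2)*(y + 2)
(5) = (o - 4)*(o^4 - 3*o^3 - 4*o^2 + 12*o) = (o - 4)*(o + 2)*(o^3 - 5*o^2 + 6*o) = o*(o - 4)*(o + 2)*(o^2 - 5*o + 6) = o*(o - 4)*(o - 3)*(o + 2)*(o - 2)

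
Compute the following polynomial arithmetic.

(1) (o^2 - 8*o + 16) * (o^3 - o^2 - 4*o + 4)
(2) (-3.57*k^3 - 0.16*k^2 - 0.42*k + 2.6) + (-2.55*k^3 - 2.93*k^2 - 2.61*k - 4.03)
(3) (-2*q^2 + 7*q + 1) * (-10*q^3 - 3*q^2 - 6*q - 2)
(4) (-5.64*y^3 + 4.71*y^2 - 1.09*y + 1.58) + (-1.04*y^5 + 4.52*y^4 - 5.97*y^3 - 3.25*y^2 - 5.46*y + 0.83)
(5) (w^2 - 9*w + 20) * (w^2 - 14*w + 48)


(1) = o^5 - 9*o^4 + 20*o^3 + 20*o^2 - 96*o + 64
(2) = -6.12*k^3 - 3.09*k^2 - 3.03*k - 1.43
(3) = 20*q^5 - 64*q^4 - 19*q^3 - 41*q^2 - 20*q - 2
(4) = -1.04*y^5 + 4.52*y^4 - 11.61*y^3 + 1.46*y^2 - 6.55*y + 2.41
(5) = w^4 - 23*w^3 + 194*w^2 - 712*w + 960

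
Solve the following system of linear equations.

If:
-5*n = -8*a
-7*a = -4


Then:
a = 4/7
n = 32/35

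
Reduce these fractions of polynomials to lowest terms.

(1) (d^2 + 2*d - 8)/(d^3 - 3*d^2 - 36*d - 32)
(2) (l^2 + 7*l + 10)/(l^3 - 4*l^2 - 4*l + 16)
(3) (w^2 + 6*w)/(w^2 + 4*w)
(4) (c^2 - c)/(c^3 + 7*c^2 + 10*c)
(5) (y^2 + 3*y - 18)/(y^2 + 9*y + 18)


(1) = (d - 2)/(d^2 - 7*d - 8)
(2) = (l + 5)/(l^2 - 6*l + 8)
(3) = (w + 6)/(w + 4)
(4) = (c - 1)/(c^2 + 7*c + 10)
(5) = (y - 3)/(y + 3)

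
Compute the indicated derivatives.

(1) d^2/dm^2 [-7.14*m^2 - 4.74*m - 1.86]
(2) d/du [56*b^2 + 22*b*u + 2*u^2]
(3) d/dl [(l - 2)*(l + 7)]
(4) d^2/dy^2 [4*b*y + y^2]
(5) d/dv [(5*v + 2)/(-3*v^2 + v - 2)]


(1) = -14.2800000000000
(2) = 22*b + 4*u
(3) = 2*l + 5
(4) = 2
(5) = (-15*v^2 + 5*v + (5*v + 2)*(6*v - 1) - 10)/(3*v^2 - v + 2)^2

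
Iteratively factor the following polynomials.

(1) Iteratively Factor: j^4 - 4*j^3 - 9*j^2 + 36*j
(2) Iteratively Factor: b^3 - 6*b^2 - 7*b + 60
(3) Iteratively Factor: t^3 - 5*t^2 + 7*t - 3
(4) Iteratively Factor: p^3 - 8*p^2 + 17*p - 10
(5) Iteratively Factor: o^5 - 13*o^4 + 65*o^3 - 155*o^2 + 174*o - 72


(1) = (j - 4)*(j^3 - 9*j) = (j - 4)*(j + 3)*(j^2 - 3*j) = (j - 4)*(j - 3)*(j + 3)*(j)
(2) = (b - 4)*(b^2 - 2*b - 15) = (b - 5)*(b - 4)*(b + 3)
(3) = (t - 3)*(t^2 - 2*t + 1) = (t - 3)*(t - 1)*(t - 1)
(4) = (p - 1)*(p^2 - 7*p + 10) = (p - 5)*(p - 1)*(p - 2)
(5) = (o - 1)*(o^4 - 12*o^3 + 53*o^2 - 102*o + 72) = (o - 4)*(o - 1)*(o^3 - 8*o^2 + 21*o - 18) = (o - 4)*(o - 3)*(o - 1)*(o^2 - 5*o + 6) = (o - 4)*(o - 3)^2*(o - 1)*(o - 2)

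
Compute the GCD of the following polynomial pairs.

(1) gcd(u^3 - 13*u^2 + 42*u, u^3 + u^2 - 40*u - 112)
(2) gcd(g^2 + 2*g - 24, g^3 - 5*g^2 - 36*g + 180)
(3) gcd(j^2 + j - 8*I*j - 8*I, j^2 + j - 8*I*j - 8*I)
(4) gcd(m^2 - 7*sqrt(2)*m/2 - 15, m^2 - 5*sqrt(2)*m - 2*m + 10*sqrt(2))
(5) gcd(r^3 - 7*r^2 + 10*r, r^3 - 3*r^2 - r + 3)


(1) = u - 7
(2) = g + 6
(3) = j^2 + j*(1 - 8*I) - 8*I
(4) = m - 5*sqrt(2)
(5) = 1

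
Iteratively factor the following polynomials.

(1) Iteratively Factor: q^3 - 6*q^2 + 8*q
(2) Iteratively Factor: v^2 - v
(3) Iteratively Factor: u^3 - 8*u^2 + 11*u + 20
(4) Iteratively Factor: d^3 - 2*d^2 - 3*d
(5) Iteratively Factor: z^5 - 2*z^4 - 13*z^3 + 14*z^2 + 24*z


(1) = (q)*(q^2 - 6*q + 8) = q*(q - 4)*(q - 2)
(2) = (v)*(v - 1)
(3) = (u + 1)*(u^2 - 9*u + 20) = (u - 5)*(u + 1)*(u - 4)
(4) = (d)*(d^2 - 2*d - 3) = d*(d - 3)*(d + 1)
(5) = (z - 2)*(z^4 - 13*z^2 - 12*z) = (z - 2)*(z + 1)*(z^3 - z^2 - 12*z) = (z - 4)*(z - 2)*(z + 1)*(z^2 + 3*z) = (z - 4)*(z - 2)*(z + 1)*(z + 3)*(z)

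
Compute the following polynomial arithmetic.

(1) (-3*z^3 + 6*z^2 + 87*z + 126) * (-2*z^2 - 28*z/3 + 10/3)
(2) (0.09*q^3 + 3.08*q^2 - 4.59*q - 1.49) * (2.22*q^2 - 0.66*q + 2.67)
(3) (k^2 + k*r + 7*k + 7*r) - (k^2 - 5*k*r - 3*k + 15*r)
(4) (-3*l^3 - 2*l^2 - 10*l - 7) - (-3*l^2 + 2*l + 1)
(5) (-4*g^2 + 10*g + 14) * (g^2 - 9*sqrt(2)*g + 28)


(1) = 6*z^5 + 16*z^4 - 240*z^3 - 1044*z^2 - 886*z + 420
(2) = 0.1998*q^5 + 6.7782*q^4 - 11.9823*q^3 + 7.9452*q^2 - 11.2719*q - 3.9783
(3) = 6*k*r + 10*k - 8*r
(4) = -3*l^3 + l^2 - 12*l - 8
(5) = -4*g^4 + 10*g^3 + 36*sqrt(2)*g^3 - 90*sqrt(2)*g^2 - 98*g^2 - 126*sqrt(2)*g + 280*g + 392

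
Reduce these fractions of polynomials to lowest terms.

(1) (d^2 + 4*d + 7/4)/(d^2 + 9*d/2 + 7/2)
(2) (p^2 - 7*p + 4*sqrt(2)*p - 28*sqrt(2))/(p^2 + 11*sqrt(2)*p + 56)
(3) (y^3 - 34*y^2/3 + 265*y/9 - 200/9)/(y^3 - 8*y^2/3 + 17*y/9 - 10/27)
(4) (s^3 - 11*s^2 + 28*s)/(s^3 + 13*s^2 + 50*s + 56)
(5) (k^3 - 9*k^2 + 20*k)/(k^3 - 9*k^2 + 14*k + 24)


(1) = (2*d + 1)/(2*d + 2)
(2) = (p - 7)/(p + 7*sqrt(2))
(3) = (9*y^2 - 87*y + 120)/(9*y^2 - 9*y + 2)
(4) = (s^3 - 11*s^2 + 28*s)/(s^3 + 13*s^2 + 50*s + 56)
(5) = (k^2 - 5*k)/(k^2 - 5*k - 6)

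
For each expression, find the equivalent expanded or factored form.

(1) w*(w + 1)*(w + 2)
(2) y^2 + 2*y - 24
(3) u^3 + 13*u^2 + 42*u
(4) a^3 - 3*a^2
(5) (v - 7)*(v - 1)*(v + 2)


(1) = w^3 + 3*w^2 + 2*w
(2) = (y - 4)*(y + 6)
(3) = u*(u + 6)*(u + 7)
(4) = a^2*(a - 3)
(5) = v^3 - 6*v^2 - 9*v + 14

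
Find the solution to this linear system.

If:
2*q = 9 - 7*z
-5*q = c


Then:
c = 35*z/2 - 45/2
q = 9/2 - 7*z/2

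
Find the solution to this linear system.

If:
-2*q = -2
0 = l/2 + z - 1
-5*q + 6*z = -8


Then:
l = 3
q = 1
z = -1/2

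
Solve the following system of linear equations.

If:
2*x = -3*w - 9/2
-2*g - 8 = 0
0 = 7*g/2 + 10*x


Then:
g = -4
w = -73/30
x = 7/5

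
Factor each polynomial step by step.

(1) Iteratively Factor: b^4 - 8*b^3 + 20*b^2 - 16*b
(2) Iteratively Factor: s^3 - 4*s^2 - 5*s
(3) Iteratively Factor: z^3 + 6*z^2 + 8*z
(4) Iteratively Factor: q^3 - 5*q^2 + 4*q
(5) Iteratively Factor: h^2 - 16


(1) = (b)*(b^3 - 8*b^2 + 20*b - 16) = b*(b - 2)*(b^2 - 6*b + 8) = b*(b - 2)^2*(b - 4)
(2) = (s)*(s^2 - 4*s - 5) = s*(s - 5)*(s + 1)
(3) = (z + 2)*(z^2 + 4*z) = (z + 2)*(z + 4)*(z)
(4) = (q)*(q^2 - 5*q + 4) = q*(q - 4)*(q - 1)
(5) = (h + 4)*(h - 4)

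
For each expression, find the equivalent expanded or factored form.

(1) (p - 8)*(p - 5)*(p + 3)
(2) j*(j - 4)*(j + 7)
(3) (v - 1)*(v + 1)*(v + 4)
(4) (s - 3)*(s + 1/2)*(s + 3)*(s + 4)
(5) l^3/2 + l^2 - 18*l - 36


(1) = p^3 - 10*p^2 + p + 120
(2) = j^3 + 3*j^2 - 28*j
(3) = v^3 + 4*v^2 - v - 4
(4) = s^4 + 9*s^3/2 - 7*s^2 - 81*s/2 - 18
(5) = (l/2 + 1)*(l - 6)*(l + 6)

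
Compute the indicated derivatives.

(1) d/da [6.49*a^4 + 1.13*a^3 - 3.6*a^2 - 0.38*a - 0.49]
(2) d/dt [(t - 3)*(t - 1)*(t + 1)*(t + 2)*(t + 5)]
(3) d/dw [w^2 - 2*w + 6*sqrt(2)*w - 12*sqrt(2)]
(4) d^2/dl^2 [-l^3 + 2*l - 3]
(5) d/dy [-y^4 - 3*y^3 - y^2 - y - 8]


(1) = 25.96*a^3 + 3.39*a^2 - 7.2*a - 0.38
(2) = 5*t^4 + 16*t^3 - 36*t^2 - 68*t + 11
(3) = 2*w - 2 + 6*sqrt(2)
(4) = -6*l
(5) = -4*y^3 - 9*y^2 - 2*y - 1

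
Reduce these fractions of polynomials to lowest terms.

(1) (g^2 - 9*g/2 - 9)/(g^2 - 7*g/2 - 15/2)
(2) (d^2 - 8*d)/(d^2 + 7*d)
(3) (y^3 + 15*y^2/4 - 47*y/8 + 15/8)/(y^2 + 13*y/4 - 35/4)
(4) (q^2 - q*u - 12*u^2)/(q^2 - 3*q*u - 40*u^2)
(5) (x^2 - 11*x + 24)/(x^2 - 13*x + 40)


(1) = (g - 6)/(g - 5)
(2) = (d - 8)/(d + 7)
(3) = (8*y^2 - 10*y + 3)/(8*y - 14)
(4) = (q^2 - q*u - 12*u^2)/(q^2 - 3*q*u - 40*u^2)
(5) = (x - 3)/(x - 5)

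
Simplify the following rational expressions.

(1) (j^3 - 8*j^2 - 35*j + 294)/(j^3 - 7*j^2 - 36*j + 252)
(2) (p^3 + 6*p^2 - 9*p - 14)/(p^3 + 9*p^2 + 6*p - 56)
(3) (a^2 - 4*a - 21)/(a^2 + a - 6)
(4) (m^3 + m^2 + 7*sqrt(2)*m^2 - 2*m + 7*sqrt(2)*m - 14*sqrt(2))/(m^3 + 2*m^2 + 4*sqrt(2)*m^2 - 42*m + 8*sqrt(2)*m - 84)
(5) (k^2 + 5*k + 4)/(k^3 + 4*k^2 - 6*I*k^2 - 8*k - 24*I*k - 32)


(1) = (j - 7)/(j - 6)
(2) = (p + 1)/(p + 4)
(3) = (a - 7)/(a - 2)
(4) = (m - 1)/(m - 3*sqrt(2))
(5) = (k + 1)/(k^2 - 6*I*k - 8)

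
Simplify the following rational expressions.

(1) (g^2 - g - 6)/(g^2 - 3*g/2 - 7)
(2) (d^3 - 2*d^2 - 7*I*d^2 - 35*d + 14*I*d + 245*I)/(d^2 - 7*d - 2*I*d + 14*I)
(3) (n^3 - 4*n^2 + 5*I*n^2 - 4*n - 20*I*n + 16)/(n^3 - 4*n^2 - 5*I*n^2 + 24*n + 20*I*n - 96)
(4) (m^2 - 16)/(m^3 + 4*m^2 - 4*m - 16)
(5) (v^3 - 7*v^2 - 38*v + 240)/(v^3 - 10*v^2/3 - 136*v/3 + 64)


(1) = (2*g - 6)/(2*g - 7)
(2) = (d^2 + d*(5 - 7*I) - 35*I)/(d - 2*I)
(3) = (n^2 + 5*I*n - 4)/(n^2 - 5*I*n + 24)
(4) = (m - 4)/(m^2 - 4)
(5) = (3*v - 15)/(3*v - 4)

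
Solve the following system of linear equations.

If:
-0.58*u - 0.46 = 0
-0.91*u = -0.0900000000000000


Then:
No Solution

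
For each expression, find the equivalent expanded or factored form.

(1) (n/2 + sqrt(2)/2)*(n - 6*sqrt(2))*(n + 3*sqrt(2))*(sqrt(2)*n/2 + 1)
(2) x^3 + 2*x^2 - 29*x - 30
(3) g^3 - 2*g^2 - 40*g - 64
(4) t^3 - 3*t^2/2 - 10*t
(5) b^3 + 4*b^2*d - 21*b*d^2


(1) = sqrt(2)*n^4/4 - n^3/2 - 23*sqrt(2)*n^2/2 - 39*n - 18*sqrt(2)
(2) = (x - 5)*(x + 1)*(x + 6)
(3) = (g - 8)*(g + 2)*(g + 4)
(4) = t*(t - 4)*(t + 5/2)
(5) = b*(b - 3*d)*(b + 7*d)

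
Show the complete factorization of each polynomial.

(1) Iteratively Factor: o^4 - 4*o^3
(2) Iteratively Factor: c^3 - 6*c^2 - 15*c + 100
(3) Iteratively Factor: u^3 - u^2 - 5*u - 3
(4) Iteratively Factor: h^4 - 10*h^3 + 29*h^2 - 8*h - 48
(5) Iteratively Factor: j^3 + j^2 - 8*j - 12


(1) = (o)*(o^3 - 4*o^2) = o^2*(o^2 - 4*o) = o^3*(o - 4)
(2) = (c - 5)*(c^2 - c - 20) = (c - 5)^2*(c + 4)
(3) = (u + 1)*(u^2 - 2*u - 3) = (u + 1)^2*(u - 3)
(4) = (h - 4)*(h^3 - 6*h^2 + 5*h + 12) = (h - 4)*(h - 3)*(h^2 - 3*h - 4) = (h - 4)*(h - 3)*(h + 1)*(h - 4)
(5) = (j - 3)*(j^2 + 4*j + 4) = (j - 3)*(j + 2)*(j + 2)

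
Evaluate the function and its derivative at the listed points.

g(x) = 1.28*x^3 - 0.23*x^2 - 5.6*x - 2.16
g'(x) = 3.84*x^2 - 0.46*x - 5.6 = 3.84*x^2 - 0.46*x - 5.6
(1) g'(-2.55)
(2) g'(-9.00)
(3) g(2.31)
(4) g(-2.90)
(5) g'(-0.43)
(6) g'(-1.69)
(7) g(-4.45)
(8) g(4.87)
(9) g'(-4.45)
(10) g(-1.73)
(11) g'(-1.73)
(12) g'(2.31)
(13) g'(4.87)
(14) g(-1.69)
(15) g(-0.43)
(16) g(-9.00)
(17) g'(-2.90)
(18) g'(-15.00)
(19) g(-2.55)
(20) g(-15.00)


(1) = 20.54
(2) = 309.58
(3) = -0.55
(4) = -19.07
(5) = -4.69
(6) = 6.14
(7) = -94.59
(8) = 112.95
(9) = 72.49
(10) = 0.21
(11) = 6.69
(12) = 13.83
(13) = 83.23
(14) = 0.47
(15) = 0.10
(16) = -903.51
(17) = 28.03
(18) = 865.30
(19) = -10.60
(20) = -4289.91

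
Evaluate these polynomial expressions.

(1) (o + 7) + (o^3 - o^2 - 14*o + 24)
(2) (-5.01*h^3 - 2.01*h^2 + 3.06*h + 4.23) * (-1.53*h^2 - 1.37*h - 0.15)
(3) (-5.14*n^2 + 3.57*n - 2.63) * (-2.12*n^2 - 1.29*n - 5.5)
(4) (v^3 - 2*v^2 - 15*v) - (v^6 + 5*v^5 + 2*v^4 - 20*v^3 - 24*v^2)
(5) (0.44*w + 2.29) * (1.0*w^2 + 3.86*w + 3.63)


(1) = o^3 - o^2 - 13*o + 31
(2) = 7.6653*h^5 + 9.939*h^4 - 1.1766*h^3 - 10.3626*h^2 - 6.2541*h - 0.6345
(3) = 10.8968*n^4 - 0.9378*n^3 + 29.2403*n^2 - 16.2423*n + 14.465
(4) = -v^6 - 5*v^5 - 2*v^4 + 21*v^3 + 22*v^2 - 15*v
(5) = 0.44*w^3 + 3.9884*w^2 + 10.4366*w + 8.3127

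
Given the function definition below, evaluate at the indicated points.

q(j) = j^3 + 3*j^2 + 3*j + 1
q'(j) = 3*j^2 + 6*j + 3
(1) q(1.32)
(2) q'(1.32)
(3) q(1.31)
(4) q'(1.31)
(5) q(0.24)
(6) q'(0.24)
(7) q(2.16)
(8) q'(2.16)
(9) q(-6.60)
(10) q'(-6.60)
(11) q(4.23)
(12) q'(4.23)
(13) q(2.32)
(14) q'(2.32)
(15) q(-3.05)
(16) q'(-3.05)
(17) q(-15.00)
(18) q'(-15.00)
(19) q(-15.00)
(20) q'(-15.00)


(1) = 12.49
(2) = 16.15
(3) = 12.33
(4) = 16.01
(5) = 1.91
(6) = 4.61
(7) = 31.55
(8) = 29.96
(9) = -175.62
(10) = 94.08
(11) = 143.06
(12) = 82.06
(13) = 36.59
(14) = 33.07
(15) = -8.62
(16) = 12.61
(17) = -2744.00
(18) = 588.00
(19) = -2744.00
(20) = 588.00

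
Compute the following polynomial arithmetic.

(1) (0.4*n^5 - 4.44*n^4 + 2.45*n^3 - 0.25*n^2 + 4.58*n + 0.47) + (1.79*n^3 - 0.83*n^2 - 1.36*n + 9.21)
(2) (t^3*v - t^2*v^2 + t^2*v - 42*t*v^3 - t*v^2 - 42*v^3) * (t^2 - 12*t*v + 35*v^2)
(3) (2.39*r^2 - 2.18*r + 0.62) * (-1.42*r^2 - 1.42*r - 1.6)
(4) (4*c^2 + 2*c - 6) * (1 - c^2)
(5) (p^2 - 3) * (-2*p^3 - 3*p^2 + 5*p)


(1) = 0.4*n^5 - 4.44*n^4 + 4.24*n^3 - 1.08*n^2 + 3.22*n + 9.68
(2) = t^5*v - 13*t^4*v^2 + t^4*v + 5*t^3*v^3 - 13*t^3*v^2 + 469*t^2*v^4 + 5*t^2*v^3 - 1470*t*v^5 + 469*t*v^4 - 1470*v^5
(3) = -3.3938*r^4 - 0.2982*r^3 - 1.6088*r^2 + 2.6076*r - 0.992
(4) = -4*c^4 - 2*c^3 + 10*c^2 + 2*c - 6
(5) = -2*p^5 - 3*p^4 + 11*p^3 + 9*p^2 - 15*p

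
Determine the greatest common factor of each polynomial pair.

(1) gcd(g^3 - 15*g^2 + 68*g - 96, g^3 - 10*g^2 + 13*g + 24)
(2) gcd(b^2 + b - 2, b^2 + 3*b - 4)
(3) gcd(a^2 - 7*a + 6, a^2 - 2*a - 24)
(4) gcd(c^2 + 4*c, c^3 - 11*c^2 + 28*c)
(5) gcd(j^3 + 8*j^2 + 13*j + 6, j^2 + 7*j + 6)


(1) = gcd((g - 8)*(g - 4)*(g - 3), (g - 8)*(g - 3)*(g + 1)) = g^2 - 11*g + 24
(2) = b - 1
(3) = a - 6
(4) = c
(5) = gcd((j + 1)^2*(j + 6), (j + 1)*(j + 6)) = j^2 + 7*j + 6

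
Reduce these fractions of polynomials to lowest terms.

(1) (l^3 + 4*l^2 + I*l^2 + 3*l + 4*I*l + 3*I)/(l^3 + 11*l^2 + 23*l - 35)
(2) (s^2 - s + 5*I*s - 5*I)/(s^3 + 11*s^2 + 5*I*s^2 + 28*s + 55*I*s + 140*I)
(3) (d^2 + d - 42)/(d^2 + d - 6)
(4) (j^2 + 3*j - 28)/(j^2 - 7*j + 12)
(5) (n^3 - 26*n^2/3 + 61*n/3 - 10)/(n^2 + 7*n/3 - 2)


(1) = (l^3 + l^2*(4 + I) + l*(3 + 4*I) + 3*I)/(l^3 + 11*l^2 + 23*l - 35)
(2) = (s - 1)/(s^2 + 11*s + 28)
(3) = (d^2 + d - 42)/(d^2 + d - 6)
(4) = (j + 7)/(j - 3)
(5) = (n^2 - 8*n + 15)/(n + 3)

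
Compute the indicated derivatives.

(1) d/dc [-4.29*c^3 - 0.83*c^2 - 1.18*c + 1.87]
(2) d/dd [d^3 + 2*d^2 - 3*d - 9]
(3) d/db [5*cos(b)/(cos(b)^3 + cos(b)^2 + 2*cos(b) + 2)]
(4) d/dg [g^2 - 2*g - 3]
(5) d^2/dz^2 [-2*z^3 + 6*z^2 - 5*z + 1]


(1) = -12.87*c^2 - 1.66*c - 1.18
(2) = 3*d^2 + 4*d - 3
(3) = 5*(3*cos(b) + cos(2*b) + cos(3*b) - 3)*sin(b)/(2*(sin(b)^2 - 3)^2*(cos(b) + 1)^2)
(4) = 2*g - 2
(5) = 12 - 12*z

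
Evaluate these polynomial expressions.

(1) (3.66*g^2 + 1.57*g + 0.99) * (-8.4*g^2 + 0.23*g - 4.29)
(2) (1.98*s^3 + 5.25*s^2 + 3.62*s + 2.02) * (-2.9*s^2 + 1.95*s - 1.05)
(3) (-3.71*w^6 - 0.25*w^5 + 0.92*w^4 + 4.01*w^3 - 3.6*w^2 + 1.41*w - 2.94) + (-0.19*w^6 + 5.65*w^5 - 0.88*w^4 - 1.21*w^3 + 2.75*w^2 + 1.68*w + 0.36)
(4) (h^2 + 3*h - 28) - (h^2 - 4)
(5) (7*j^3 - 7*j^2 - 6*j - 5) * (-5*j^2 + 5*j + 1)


(1) = -30.744*g^4 - 12.3462*g^3 - 23.6563*g^2 - 6.5076*g - 4.2471
(2) = -5.742*s^5 - 11.364*s^4 - 2.3395*s^3 - 4.3115*s^2 + 0.138*s - 2.121
(3) = -3.9*w^6 + 5.4*w^5 + 0.04*w^4 + 2.8*w^3 - 0.85*w^2 + 3.09*w - 2.58
(4) = 3*h - 24
(5) = -35*j^5 + 70*j^4 + 2*j^3 - 12*j^2 - 31*j - 5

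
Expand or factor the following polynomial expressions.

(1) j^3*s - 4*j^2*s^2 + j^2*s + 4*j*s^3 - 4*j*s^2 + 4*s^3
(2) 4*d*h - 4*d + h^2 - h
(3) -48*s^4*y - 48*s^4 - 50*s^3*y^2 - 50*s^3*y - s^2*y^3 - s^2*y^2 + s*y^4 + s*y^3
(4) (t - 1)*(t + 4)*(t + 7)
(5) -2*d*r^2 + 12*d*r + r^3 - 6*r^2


(1) = (j - 2*s)^2*(j*s + s)
(2) = (4*d + h)*(h - 1)
(3) = (-8*s + y)*(s + y)*(6*s + y)*(s*y + s)
(4) = t^3 + 10*t^2 + 17*t - 28
(5) = r*(-2*d + r)*(r - 6)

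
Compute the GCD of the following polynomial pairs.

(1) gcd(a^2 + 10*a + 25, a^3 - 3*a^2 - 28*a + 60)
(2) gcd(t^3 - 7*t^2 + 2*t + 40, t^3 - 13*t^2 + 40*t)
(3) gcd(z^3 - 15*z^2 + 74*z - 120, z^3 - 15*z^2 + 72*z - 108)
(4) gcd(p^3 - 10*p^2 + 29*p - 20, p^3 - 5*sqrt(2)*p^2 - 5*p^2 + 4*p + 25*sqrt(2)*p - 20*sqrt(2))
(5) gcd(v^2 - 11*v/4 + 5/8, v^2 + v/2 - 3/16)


(1) = a + 5
(2) = gcd((t - 5)*(t - 4)*(t + 2), t*(t - 8)*(t - 5)) = t - 5
(3) = gcd((z - 6)*(z - 5)*(z - 4), (z - 6)^2*(z - 3)) = z - 6
(4) = p^2 - 5*p + 4
(5) = v - 1/4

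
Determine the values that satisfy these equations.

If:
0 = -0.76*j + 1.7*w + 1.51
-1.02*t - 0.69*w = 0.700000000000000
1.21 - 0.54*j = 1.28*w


Then:
j = 2.11
t = -0.72
w = 0.06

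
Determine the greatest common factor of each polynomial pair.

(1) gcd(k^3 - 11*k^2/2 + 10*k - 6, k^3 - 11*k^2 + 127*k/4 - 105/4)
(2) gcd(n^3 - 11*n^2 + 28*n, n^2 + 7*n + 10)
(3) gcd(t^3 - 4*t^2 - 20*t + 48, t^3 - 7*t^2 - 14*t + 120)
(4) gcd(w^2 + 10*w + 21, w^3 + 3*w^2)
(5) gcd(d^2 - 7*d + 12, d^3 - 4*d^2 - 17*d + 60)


(1) = k - 3/2
(2) = 1
(3) = t^2 - 2*t - 24
(4) = gcd((w + 3)*(w + 7), w^2*(w + 3)) = w + 3
(5) = gcd((d - 4)*(d - 3), (d - 5)*(d - 3)*(d + 4)) = d - 3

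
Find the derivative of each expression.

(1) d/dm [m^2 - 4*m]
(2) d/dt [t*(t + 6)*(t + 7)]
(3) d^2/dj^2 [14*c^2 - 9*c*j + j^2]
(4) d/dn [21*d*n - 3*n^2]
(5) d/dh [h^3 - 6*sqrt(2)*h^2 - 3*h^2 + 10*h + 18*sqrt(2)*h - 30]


(1) = 2*m - 4
(2) = 3*t^2 + 26*t + 42
(3) = 2
(4) = 21*d - 6*n
(5) = 3*h^2 - 12*sqrt(2)*h - 6*h + 10 + 18*sqrt(2)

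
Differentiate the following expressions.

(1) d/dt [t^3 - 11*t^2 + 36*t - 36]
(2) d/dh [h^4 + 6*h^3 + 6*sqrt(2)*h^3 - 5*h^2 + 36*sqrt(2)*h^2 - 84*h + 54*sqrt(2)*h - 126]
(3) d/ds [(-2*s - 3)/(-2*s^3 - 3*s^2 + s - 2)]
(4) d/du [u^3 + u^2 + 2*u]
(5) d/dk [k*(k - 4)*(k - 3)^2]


(1) = 3*t^2 - 22*t + 36
(2) = 4*h^3 + 18*h^2 + 18*sqrt(2)*h^2 - 10*h + 72*sqrt(2)*h - 84 + 54*sqrt(2)
(3) = (4*s^3 + 6*s^2 - 2*s - (2*s + 3)*(6*s^2 + 6*s - 1) + 4)/(2*s^3 + 3*s^2 - s + 2)^2
(4) = 3*u^2 + 2*u + 2
(5) = 4*k^3 - 30*k^2 + 66*k - 36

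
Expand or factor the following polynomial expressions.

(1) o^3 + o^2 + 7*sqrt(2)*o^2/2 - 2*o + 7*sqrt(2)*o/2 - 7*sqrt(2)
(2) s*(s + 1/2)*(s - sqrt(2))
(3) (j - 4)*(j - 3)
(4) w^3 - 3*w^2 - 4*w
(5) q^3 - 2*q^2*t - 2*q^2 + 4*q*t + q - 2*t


(1) = (o - 1)*(o + 2)*(o + 7*sqrt(2)/2)
(2) = s^3 - sqrt(2)*s^2 + s^2/2 - sqrt(2)*s/2
(3) = j^2 - 7*j + 12
(4) = w*(w - 4)*(w + 1)
(5) = (q - 1)^2*(q - 2*t)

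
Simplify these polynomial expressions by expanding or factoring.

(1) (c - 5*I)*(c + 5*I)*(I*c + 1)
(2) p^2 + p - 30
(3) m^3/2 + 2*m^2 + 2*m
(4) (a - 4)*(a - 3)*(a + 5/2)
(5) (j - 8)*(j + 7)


(1) = I*c^3 + c^2 + 25*I*c + 25
(2) = (p - 5)*(p + 6)
(3) = m*(m/2 + 1)*(m + 2)
(4) = a^3 - 9*a^2/2 - 11*a/2 + 30
(5) = j^2 - j - 56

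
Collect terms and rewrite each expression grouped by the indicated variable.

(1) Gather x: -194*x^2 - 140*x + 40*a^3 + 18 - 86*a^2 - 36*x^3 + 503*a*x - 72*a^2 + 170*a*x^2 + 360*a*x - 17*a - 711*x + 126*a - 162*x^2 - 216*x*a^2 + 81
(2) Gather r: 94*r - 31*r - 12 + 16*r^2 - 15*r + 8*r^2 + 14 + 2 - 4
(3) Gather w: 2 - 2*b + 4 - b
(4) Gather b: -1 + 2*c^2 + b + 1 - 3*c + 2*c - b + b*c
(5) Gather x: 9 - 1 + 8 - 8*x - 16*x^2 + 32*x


(1) = 40*a^3 - 158*a^2 + 109*a - 36*x^3 + x^2*(170*a - 356) + x*(-216*a^2 + 863*a - 851) + 99
(2) = 24*r^2 + 48*r
(3) = 6 - 3*b
(4) = b*c + 2*c^2 - c
(5) = -16*x^2 + 24*x + 16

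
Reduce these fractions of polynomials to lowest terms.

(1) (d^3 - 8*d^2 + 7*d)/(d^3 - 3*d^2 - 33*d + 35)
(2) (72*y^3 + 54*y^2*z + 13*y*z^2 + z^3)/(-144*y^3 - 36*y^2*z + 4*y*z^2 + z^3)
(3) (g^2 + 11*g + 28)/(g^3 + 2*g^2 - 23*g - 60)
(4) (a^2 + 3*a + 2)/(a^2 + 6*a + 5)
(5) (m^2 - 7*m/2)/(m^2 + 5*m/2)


(1) = d/(d + 5)
(2) = (-3*y - z)/(6*y - z)
(3) = (g + 7)/(g^2 - 2*g - 15)
(4) = (a + 2)/(a + 5)
(5) = (2*m - 7)/(2*m + 5)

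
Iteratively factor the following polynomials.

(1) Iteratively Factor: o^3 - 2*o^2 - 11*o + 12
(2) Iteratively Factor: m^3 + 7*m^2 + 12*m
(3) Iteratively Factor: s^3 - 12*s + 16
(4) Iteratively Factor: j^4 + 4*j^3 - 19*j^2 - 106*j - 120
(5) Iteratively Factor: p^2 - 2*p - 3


(1) = (o + 3)*(o^2 - 5*o + 4) = (o - 1)*(o + 3)*(o - 4)
(2) = (m)*(m^2 + 7*m + 12) = m*(m + 3)*(m + 4)
(3) = (s - 2)*(s^2 + 2*s - 8) = (s - 2)^2*(s + 4)
(4) = (j + 4)*(j^3 - 19*j - 30) = (j - 5)*(j + 4)*(j^2 + 5*j + 6) = (j - 5)*(j + 2)*(j + 4)*(j + 3)
(5) = (p - 3)*(p + 1)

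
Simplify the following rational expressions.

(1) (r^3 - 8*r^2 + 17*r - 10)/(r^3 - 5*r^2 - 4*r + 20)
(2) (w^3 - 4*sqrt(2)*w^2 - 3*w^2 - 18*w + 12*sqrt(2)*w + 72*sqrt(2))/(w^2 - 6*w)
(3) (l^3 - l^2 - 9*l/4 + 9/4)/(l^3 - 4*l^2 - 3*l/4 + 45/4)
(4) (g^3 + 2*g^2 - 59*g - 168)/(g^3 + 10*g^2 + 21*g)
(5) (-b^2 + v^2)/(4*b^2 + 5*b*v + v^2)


(1) = (r - 1)/(r + 2)
(2) = (w^2 + w*(3 - 4*sqrt(2)) - 12*sqrt(2))/w
(3) = (2*l^2 - 5*l + 3)/(2*l^2 - 11*l + 15)
(4) = (g - 8)/g
(5) = (-b + v)/(4*b + v)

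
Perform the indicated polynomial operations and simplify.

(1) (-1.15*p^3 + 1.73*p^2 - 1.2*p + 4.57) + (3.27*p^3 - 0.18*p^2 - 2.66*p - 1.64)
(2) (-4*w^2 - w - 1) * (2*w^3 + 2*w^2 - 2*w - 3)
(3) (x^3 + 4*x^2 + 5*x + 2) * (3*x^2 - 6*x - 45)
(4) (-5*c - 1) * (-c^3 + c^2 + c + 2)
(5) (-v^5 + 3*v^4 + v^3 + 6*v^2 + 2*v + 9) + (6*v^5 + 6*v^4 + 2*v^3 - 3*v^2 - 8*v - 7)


(1) = 2.12*p^3 + 1.55*p^2 - 3.86*p + 2.93
(2) = -8*w^5 - 10*w^4 + 4*w^3 + 12*w^2 + 5*w + 3
(3) = 3*x^5 + 6*x^4 - 54*x^3 - 204*x^2 - 237*x - 90
(4) = 5*c^4 - 4*c^3 - 6*c^2 - 11*c - 2
(5) = 5*v^5 + 9*v^4 + 3*v^3 + 3*v^2 - 6*v + 2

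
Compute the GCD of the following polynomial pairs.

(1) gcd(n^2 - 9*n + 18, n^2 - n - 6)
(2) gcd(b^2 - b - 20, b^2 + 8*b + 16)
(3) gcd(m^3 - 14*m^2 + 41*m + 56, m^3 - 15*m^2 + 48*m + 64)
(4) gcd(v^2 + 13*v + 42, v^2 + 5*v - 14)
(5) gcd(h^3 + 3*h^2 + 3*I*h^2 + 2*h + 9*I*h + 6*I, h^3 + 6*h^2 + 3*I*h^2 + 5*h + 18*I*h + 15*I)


(1) = n - 3
(2) = b + 4
(3) = m^2 - 7*m - 8
(4) = v + 7
(5) = h^2 + h*(1 + 3*I) + 3*I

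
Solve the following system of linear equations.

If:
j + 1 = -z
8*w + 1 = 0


Then:
j = -z - 1
w = -1/8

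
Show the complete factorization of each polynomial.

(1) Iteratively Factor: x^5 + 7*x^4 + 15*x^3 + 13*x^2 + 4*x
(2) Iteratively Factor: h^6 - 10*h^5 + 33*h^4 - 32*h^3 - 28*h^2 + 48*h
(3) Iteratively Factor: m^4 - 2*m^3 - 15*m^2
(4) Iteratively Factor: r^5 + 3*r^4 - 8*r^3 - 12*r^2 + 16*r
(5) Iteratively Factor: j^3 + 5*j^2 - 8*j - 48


(1) = (x)*(x^4 + 7*x^3 + 15*x^2 + 13*x + 4) = x*(x + 1)*(x^3 + 6*x^2 + 9*x + 4) = x*(x + 1)^2*(x^2 + 5*x + 4) = x*(x + 1)^2*(x + 4)*(x + 1)
(2) = (h)*(h^5 - 10*h^4 + 33*h^3 - 32*h^2 - 28*h + 48) = h*(h - 3)*(h^4 - 7*h^3 + 12*h^2 + 4*h - 16) = h*(h - 3)*(h + 1)*(h^3 - 8*h^2 + 20*h - 16) = h*(h - 3)*(h - 2)*(h + 1)*(h^2 - 6*h + 8) = h*(h - 3)*(h - 2)^2*(h + 1)*(h - 4)
(3) = (m + 3)*(m^3 - 5*m^2) = m*(m + 3)*(m^2 - 5*m) = m^2*(m + 3)*(m - 5)
(4) = (r - 2)*(r^4 + 5*r^3 + 2*r^2 - 8*r) = (r - 2)*(r + 4)*(r^3 + r^2 - 2*r) = (r - 2)*(r + 2)*(r + 4)*(r^2 - r) = r*(r - 2)*(r + 2)*(r + 4)*(r - 1)
(5) = (j + 4)*(j^2 + j - 12) = (j - 3)*(j + 4)*(j + 4)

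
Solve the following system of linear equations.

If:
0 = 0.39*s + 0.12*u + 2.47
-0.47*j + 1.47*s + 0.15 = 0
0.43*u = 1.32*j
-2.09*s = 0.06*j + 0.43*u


Then:
No Solution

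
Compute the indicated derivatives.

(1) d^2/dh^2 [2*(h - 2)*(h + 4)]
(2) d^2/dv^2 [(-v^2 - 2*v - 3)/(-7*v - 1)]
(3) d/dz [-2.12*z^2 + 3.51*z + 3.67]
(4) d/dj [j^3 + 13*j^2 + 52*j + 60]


(1) = 4
(2) = 268/(343*v^3 + 147*v^2 + 21*v + 1)
(3) = 3.51 - 4.24*z
(4) = 3*j^2 + 26*j + 52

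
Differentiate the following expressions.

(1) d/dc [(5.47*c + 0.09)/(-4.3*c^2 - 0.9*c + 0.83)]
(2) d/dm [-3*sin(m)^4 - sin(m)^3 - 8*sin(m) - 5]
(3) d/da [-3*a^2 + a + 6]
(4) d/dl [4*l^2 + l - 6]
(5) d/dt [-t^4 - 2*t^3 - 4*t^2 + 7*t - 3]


(1) = (23.521*c^2 + 0.774*c + 4.6211)/(18.49*c^4 + 7.74*c^3 - 6.328*c^2 - 1.494*c + 0.6889)
(2) = -(12*sin(m)^3 + 3*sin(m)^2 + 8)*cos(m)
(3) = 1 - 6*a
(4) = 8*l + 1
(5) = -4*t^3 - 6*t^2 - 8*t + 7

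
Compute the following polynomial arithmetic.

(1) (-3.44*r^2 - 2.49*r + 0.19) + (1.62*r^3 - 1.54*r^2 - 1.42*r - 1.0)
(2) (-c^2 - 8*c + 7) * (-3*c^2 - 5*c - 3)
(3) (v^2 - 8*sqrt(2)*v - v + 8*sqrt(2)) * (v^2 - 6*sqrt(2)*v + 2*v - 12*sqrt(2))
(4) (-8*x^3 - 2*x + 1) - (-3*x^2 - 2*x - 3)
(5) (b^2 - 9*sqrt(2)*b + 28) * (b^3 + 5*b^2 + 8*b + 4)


(1) = 1.62*r^3 - 4.98*r^2 - 3.91*r - 0.81
(2) = 3*c^4 + 29*c^3 + 22*c^2 - 11*c - 21
(3) = v^4 - 14*sqrt(2)*v^3 + v^3 - 14*sqrt(2)*v^2 + 94*v^2 + 28*sqrt(2)*v + 96*v - 192
(4) = -8*x^3 + 3*x^2 + 4
(5) = b^5 - 9*sqrt(2)*b^4 + 5*b^4 - 45*sqrt(2)*b^3 + 36*b^3 - 72*sqrt(2)*b^2 + 144*b^2 - 36*sqrt(2)*b + 224*b + 112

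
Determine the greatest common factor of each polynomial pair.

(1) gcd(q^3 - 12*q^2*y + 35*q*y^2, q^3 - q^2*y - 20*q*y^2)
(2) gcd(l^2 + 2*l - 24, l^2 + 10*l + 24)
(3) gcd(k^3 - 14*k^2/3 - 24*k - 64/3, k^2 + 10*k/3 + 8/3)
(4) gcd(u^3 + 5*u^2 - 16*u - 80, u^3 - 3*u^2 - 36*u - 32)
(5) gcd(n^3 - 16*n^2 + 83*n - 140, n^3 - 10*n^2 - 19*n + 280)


(1) = gcd(q*(q - 7*y)*(q - 5*y), q*(q - 5*y)*(q + 4*y)) = -q^2 + 5*q*y
(2) = gcd((l - 4)*(l + 6), (l + 4)*(l + 6)) = l + 6
(3) = k^2 + 10*k/3 + 8/3
(4) = gcd((u - 4)*(u + 4)*(u + 5), (u - 8)*(u + 1)*(u + 4)) = u + 4
(5) = n - 7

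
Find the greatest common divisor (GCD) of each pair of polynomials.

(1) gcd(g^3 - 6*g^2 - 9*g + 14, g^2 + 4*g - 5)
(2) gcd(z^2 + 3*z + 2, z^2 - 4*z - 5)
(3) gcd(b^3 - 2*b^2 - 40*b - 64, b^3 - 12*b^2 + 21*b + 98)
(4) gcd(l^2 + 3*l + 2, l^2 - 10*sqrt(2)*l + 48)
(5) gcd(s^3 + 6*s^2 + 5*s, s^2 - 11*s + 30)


(1) = gcd((g - 7)*(g - 1)*(g + 2), (g - 1)*(g + 5)) = g - 1
(2) = z + 1
(3) = b + 2
(4) = gcd((l + 1)*(l + 2), (l - 6*sqrt(2))*(l - 4*sqrt(2))) = 1
(5) = 1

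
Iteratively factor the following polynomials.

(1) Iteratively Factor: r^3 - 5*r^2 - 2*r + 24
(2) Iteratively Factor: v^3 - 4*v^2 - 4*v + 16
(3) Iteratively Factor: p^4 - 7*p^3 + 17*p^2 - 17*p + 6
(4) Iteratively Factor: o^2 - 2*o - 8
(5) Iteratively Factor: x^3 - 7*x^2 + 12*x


(1) = (r - 3)*(r^2 - 2*r - 8) = (r - 3)*(r + 2)*(r - 4)
(2) = (v + 2)*(v^2 - 6*v + 8) = (v - 2)*(v + 2)*(v - 4)
(3) = (p - 3)*(p^3 - 4*p^2 + 5*p - 2) = (p - 3)*(p - 2)*(p^2 - 2*p + 1) = (p - 3)*(p - 2)*(p - 1)*(p - 1)
(4) = (o - 4)*(o + 2)
(5) = (x - 4)*(x^2 - 3*x) = (x - 4)*(x - 3)*(x)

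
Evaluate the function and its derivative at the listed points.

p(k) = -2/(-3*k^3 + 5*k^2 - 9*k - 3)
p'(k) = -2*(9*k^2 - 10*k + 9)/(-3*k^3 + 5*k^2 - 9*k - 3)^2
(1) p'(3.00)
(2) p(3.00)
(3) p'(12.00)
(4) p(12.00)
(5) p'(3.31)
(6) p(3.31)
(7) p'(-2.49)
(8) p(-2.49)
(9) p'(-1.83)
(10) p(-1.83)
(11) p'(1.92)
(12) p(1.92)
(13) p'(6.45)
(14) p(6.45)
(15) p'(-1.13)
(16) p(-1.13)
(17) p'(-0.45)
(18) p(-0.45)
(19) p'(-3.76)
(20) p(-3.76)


(1) = -0.03
(2) = 0.03
(3) = -0.00
(4) = 0.00
(5) = -0.02
(6) = 0.02
(7) = -0.02
(8) = -0.02
(9) = -0.05
(10) = -0.04
(11) = -0.09
(12) = 0.09
(13) = -0.00
(14) = 0.00
(15) = -0.20
(16) = -0.11
(17) = -5.62
(18) = -0.86
(19) = -0.01
(20) = -0.01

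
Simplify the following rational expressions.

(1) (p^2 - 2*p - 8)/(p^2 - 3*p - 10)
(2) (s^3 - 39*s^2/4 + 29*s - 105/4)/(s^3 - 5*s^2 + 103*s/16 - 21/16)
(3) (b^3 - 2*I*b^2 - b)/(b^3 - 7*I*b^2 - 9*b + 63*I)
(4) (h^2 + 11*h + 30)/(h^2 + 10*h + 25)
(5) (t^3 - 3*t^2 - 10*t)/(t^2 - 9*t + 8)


(1) = (p - 4)/(p - 5)
(2) = (4*s - 20)/(4*s - 1)
(3) = (b^3 - 2*I*b^2 - b)/(b^3 - 7*I*b^2 - 9*b + 63*I)
(4) = (h + 6)/(h + 5)
(5) = (t^3 - 3*t^2 - 10*t)/(t^2 - 9*t + 8)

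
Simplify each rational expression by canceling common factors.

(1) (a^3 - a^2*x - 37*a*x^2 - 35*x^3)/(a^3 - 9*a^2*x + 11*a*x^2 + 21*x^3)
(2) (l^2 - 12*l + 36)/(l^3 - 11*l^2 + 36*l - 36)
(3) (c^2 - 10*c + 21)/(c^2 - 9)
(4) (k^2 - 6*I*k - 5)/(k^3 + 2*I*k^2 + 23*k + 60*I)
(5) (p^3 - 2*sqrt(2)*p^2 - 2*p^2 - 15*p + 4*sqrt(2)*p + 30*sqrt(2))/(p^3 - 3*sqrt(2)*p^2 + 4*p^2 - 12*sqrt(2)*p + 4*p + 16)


(1) = (-a - 5*x)/(-a + 3*x)
(2) = (l - 6)/(l^2 - 5*l + 6)
(3) = (c - 7)/(c + 3)
(4) = (k - I)/(k^2 + 7*I*k - 12)
(5) = (p^2 - 2*p - 15)/(p^2 + p*(4 - sqrt(2)) - 4*sqrt(2))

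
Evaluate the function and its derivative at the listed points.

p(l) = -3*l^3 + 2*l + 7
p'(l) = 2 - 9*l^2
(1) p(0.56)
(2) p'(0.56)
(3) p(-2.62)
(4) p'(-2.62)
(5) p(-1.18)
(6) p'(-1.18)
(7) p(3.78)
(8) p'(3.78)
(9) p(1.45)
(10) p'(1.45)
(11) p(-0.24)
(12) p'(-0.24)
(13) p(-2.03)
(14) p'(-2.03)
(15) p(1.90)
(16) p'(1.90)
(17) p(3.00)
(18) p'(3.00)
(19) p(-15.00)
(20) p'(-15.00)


(1) = 7.59
(2) = -0.82
(3) = 55.71
(4) = -59.78
(5) = 9.57
(6) = -10.53
(7) = -147.47
(8) = -126.60
(9) = 0.75
(10) = -16.92
(11) = 6.56
(12) = 1.48
(13) = 28.04
(14) = -35.09
(15) = -9.78
(16) = -30.49
(17) = -68.00
(18) = -79.00
(19) = 10102.00
(20) = -2023.00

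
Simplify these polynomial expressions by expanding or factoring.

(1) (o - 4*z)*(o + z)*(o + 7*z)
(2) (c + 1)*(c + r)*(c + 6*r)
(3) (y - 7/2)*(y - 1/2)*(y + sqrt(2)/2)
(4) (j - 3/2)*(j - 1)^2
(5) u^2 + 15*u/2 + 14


(1) = o^3 + 4*o^2*z - 25*o*z^2 - 28*z^3
(2) = c^3 + 7*c^2*r + c^2 + 6*c*r^2 + 7*c*r + 6*r^2
(3) = y^3 - 4*y^2 + sqrt(2)*y^2/2 - 2*sqrt(2)*y + 7*y/4 + 7*sqrt(2)/8
(4) = j^3 - 7*j^2/2 + 4*j - 3/2
(5) = (u + 7/2)*(u + 4)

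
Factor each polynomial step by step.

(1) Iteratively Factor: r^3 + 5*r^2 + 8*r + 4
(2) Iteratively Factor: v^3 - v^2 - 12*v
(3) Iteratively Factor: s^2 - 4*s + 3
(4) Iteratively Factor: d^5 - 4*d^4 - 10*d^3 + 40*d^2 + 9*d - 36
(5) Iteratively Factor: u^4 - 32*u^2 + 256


(1) = (r + 1)*(r^2 + 4*r + 4) = (r + 1)*(r + 2)*(r + 2)
(2) = (v - 4)*(v^2 + 3*v) = (v - 4)*(v + 3)*(v)
(3) = (s - 1)*(s - 3)
(4) = (d + 1)*(d^4 - 5*d^3 - 5*d^2 + 45*d - 36) = (d - 3)*(d + 1)*(d^3 - 2*d^2 - 11*d + 12) = (d - 3)*(d - 1)*(d + 1)*(d^2 - d - 12) = (d - 3)*(d - 1)*(d + 1)*(d + 3)*(d - 4)
(5) = (u - 4)*(u^3 + 4*u^2 - 16*u - 64) = (u - 4)^2*(u^2 + 8*u + 16) = (u - 4)^2*(u + 4)*(u + 4)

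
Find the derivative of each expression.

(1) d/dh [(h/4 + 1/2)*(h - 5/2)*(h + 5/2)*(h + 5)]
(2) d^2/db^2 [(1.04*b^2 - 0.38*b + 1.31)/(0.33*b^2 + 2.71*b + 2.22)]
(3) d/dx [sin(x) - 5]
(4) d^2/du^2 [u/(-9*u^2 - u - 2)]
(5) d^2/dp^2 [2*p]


(1) = h^3 + 21*h^2/4 + 15*h/8 - 175/16
(2) = (-1.942908*b^3 - 3.71547*b^2 + 8.699526*b + 32.145514)/(0.035937*b^6 + 0.885357*b^5 + 7.995933*b^4 + 31.814587*b^3 + 53.790822*b^2 + 40.067892*b + 10.941048)
(3) = cos(x)
(4) = 2*(-u*(18*u + 1)^2 + (27*u + 1)*(9*u^2 + u + 2))/(9*u^2 + u + 2)^3
(5) = 0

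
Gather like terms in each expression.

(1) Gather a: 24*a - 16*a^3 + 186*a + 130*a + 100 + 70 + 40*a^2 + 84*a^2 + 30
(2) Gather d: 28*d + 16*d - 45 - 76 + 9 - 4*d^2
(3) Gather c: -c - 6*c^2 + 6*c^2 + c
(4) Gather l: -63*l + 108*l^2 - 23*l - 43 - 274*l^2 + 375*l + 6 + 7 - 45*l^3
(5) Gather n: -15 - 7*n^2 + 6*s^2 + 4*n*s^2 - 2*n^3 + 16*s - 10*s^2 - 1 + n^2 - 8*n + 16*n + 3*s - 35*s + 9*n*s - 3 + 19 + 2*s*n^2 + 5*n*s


(1) = -16*a^3 + 124*a^2 + 340*a + 200
(2) = -4*d^2 + 44*d - 112
(3) = 0
(4) = -45*l^3 - 166*l^2 + 289*l - 30
(5) = -2*n^3 + n^2*(2*s - 6) + n*(4*s^2 + 14*s + 8) - 4*s^2 - 16*s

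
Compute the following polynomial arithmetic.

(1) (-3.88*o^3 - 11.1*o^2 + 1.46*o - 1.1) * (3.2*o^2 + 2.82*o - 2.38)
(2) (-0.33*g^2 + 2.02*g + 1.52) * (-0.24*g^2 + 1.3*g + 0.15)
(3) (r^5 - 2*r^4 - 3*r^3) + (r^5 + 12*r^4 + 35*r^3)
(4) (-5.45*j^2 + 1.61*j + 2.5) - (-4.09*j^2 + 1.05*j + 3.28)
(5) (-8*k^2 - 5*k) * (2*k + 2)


(1) = -12.416*o^5 - 46.4616*o^4 - 17.3956*o^3 + 27.0152*o^2 - 6.5768*o + 2.618
(2) = 0.0792*g^4 - 0.9138*g^3 + 2.2117*g^2 + 2.279*g + 0.228
(3) = 2*r^5 + 10*r^4 + 32*r^3
(4) = -1.36*j^2 + 0.56*j - 0.78
(5) = -16*k^3 - 26*k^2 - 10*k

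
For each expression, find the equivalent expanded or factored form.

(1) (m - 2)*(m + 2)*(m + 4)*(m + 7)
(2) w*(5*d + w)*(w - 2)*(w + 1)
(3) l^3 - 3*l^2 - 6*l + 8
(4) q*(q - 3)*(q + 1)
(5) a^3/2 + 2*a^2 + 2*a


(1) = m^4 + 11*m^3 + 24*m^2 - 44*m - 112
(2) = 5*d*w^3 - 5*d*w^2 - 10*d*w + w^4 - w^3 - 2*w^2
(3) = (l - 4)*(l - 1)*(l + 2)
(4) = q^3 - 2*q^2 - 3*q
(5) = a*(a/2 + 1)*(a + 2)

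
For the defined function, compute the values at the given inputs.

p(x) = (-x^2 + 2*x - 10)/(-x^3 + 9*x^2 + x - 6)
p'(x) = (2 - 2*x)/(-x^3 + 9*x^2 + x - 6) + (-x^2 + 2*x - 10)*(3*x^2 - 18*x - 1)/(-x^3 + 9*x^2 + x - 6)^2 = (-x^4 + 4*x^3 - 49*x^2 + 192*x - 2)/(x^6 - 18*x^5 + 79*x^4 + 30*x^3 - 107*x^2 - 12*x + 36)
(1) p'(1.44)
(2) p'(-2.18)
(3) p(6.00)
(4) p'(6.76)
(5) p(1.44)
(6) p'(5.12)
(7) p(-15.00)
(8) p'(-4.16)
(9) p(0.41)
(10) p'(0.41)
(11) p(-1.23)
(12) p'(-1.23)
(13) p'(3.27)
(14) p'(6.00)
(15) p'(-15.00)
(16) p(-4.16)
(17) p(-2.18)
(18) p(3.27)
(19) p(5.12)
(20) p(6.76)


(1) = 1.46
(2) = -0.36
(3) = -0.31
(4) = -0.17
(5) = -0.83
(6) = -0.04
(7) = -0.05
(8) = -0.05
(9) = 2.25
(10) = 4.00
(11) = -1.69
(12) = -4.73
(13) = 0.04
(14) = -0.09
(15) = -0.00
(16) = -0.16
(17) = -0.43
(18) = -0.24
(19) = -0.26
(20) = -0.41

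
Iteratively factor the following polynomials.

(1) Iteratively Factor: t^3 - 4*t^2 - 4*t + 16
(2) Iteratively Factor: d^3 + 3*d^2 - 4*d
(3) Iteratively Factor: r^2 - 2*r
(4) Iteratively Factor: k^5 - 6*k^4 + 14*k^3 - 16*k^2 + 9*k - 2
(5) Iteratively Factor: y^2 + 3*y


(1) = (t - 2)*(t^2 - 2*t - 8) = (t - 4)*(t - 2)*(t + 2)
(2) = (d - 1)*(d^2 + 4*d) = d*(d - 1)*(d + 4)
(3) = (r)*(r - 2)
(4) = (k - 2)*(k^4 - 4*k^3 + 6*k^2 - 4*k + 1) = (k - 2)*(k - 1)*(k^3 - 3*k^2 + 3*k - 1) = (k - 2)*(k - 1)^2*(k^2 - 2*k + 1) = (k - 2)*(k - 1)^3*(k - 1)
(5) = (y + 3)*(y)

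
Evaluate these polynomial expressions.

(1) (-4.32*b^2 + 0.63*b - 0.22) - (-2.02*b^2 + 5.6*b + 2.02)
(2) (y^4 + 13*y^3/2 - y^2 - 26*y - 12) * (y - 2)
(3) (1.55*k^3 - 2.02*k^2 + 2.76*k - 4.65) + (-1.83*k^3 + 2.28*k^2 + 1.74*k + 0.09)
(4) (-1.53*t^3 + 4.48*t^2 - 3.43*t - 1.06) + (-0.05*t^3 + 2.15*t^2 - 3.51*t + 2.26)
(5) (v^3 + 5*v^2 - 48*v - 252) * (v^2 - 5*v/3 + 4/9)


(1) = -2.3*b^2 - 4.97*b - 2.24
(2) = y^5 + 9*y^4/2 - 14*y^3 - 24*y^2 + 40*y + 24
(3) = -0.28*k^3 + 0.26*k^2 + 4.5*k - 4.56
(4) = -1.58*t^3 + 6.63*t^2 - 6.94*t + 1.2
(5) = v^5 + 10*v^4/3 - 503*v^3/9 - 1528*v^2/9 + 1196*v/3 - 112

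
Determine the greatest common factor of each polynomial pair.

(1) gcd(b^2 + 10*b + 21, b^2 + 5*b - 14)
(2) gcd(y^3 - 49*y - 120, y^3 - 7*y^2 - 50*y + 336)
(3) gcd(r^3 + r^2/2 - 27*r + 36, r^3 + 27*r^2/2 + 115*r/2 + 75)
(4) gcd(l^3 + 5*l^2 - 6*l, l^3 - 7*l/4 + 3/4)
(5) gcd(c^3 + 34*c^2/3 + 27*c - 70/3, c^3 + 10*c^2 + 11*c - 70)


(1) = b + 7
(2) = y - 8
(3) = r + 6
(4) = l - 1
(5) = gcd((c - 2/3)*(c + 5)*(c + 7), (c - 2)*(c + 5)*(c + 7)) = c^2 + 12*c + 35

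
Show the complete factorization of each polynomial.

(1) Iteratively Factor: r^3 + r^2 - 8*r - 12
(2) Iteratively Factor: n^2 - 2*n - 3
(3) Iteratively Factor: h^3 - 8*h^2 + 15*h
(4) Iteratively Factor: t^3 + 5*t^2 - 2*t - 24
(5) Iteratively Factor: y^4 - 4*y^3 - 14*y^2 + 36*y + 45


(1) = (r + 2)*(r^2 - r - 6) = (r - 3)*(r + 2)*(r + 2)
(2) = (n + 1)*(n - 3)
(3) = (h - 3)*(h^2 - 5*h) = h*(h - 3)*(h - 5)
(4) = (t - 2)*(t^2 + 7*t + 12) = (t - 2)*(t + 3)*(t + 4)
(5) = (y - 3)*(y^3 - y^2 - 17*y - 15) = (y - 3)*(y + 1)*(y^2 - 2*y - 15) = (y - 3)*(y + 1)*(y + 3)*(y - 5)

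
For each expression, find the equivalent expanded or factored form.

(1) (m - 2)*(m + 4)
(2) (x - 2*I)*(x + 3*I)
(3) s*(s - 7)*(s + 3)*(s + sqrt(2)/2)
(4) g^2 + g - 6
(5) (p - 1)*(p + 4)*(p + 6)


(1) = m^2 + 2*m - 8
(2) = x^2 + I*x + 6
(3) = s^4 - 4*s^3 + sqrt(2)*s^3/2 - 21*s^2 - 2*sqrt(2)*s^2 - 21*sqrt(2)*s/2
(4) = (g - 2)*(g + 3)
(5) = p^3 + 9*p^2 + 14*p - 24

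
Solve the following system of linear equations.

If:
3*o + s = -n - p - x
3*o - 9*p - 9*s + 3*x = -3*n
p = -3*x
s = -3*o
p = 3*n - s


Then:
n = 0
o = 0
p = 0
s = 0
x = 0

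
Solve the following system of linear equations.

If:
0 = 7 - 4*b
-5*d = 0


Then:
b = 7/4
d = 0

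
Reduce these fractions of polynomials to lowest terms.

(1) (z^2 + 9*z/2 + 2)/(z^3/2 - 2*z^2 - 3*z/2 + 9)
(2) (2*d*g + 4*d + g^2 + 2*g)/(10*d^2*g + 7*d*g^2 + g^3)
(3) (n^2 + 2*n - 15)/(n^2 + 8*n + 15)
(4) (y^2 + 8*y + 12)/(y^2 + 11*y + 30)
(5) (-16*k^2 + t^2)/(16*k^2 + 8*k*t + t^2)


(1) = (2*z^2 + 9*z + 4)/(z^3 - 4*z^2 - 3*z + 18)
(2) = (g + 2)/(5*d*g + g^2)
(3) = (n - 3)/(n + 3)
(4) = (y + 2)/(y + 5)
(5) = (-4*k + t)/(4*k + t)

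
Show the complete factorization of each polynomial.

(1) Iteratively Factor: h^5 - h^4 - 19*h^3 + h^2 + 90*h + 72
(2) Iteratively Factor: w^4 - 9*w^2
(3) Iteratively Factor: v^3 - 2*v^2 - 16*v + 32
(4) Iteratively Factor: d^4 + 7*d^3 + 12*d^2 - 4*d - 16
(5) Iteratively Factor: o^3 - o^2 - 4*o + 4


(1) = (h + 2)*(h^4 - 3*h^3 - 13*h^2 + 27*h + 36) = (h - 3)*(h + 2)*(h^3 - 13*h - 12) = (h - 3)*(h + 2)*(h + 3)*(h^2 - 3*h - 4) = (h - 3)*(h + 1)*(h + 2)*(h + 3)*(h - 4)
(2) = (w + 3)*(w^3 - 3*w^2) = (w - 3)*(w + 3)*(w^2) = w*(w - 3)*(w + 3)*(w)
(3) = (v + 4)*(v^2 - 6*v + 8) = (v - 4)*(v + 4)*(v - 2)
(4) = (d + 4)*(d^3 + 3*d^2 - 4) = (d + 2)*(d + 4)*(d^2 + d - 2) = (d - 1)*(d + 2)*(d + 4)*(d + 2)
(5) = (o - 2)*(o^2 + o - 2) = (o - 2)*(o + 2)*(o - 1)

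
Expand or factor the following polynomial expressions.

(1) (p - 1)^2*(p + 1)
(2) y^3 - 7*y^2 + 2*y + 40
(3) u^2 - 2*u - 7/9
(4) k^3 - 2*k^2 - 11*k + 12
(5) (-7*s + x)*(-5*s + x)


(1) = p^3 - p^2 - p + 1
(2) = (y - 5)*(y - 4)*(y + 2)
(3) = (u - 7/3)*(u + 1/3)
(4) = (k - 4)*(k - 1)*(k + 3)
(5) = 35*s^2 - 12*s*x + x^2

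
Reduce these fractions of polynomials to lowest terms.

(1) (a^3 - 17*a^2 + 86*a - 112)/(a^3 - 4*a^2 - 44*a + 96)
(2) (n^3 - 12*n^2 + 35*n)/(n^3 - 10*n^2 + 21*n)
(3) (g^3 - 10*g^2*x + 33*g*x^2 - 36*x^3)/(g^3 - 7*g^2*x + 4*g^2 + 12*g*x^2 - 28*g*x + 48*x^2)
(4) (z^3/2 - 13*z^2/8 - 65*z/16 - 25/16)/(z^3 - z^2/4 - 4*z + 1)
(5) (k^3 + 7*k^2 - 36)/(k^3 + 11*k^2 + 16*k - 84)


(1) = (a - 7)/(a + 6)
(2) = (n - 5)/(n - 3)
(3) = (g - 3*x)/(g + 4)
(4) = (8*z^3 - 26*z^2 - 65*z - 25)/(16*z^3 - 4*z^2 - 64*z + 16)
(5) = (k + 3)/(k + 7)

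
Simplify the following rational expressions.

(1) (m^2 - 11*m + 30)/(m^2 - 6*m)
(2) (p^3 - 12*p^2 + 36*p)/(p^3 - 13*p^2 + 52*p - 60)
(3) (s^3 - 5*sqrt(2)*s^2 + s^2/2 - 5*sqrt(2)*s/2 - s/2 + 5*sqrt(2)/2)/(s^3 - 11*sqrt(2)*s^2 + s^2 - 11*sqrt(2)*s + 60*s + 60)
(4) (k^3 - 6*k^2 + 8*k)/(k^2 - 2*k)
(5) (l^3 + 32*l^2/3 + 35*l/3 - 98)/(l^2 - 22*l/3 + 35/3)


(1) = (m - 5)/m
(2) = (p^2 - 6*p)/(p^2 - 7*p + 10)
(3) = (2*s - 1)/(2*s - 12*sqrt(2))
(4) = k - 4
(5) = (l^2 + 13*l + 42)/(l - 5)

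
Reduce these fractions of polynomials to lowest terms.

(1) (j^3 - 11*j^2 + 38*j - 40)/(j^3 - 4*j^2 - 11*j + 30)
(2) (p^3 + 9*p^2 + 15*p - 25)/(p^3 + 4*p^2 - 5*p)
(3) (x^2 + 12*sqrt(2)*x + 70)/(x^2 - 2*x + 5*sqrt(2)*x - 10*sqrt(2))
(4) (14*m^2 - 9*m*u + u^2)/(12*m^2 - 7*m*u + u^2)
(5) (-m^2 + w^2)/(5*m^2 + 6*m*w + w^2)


(1) = (j - 4)/(j + 3)
(2) = (p + 5)/p
(3) = (x + 7*sqrt(2))/(x - 2)
(4) = (14*m^2 - 9*m*u + u^2)/(12*m^2 - 7*m*u + u^2)
(5) = (-m + w)/(5*m + w)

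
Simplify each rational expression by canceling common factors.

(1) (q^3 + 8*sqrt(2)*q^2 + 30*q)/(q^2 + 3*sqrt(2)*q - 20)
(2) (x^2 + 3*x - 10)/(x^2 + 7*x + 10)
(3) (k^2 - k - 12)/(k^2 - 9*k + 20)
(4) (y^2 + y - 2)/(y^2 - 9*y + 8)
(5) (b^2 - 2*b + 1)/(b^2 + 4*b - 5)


(1) = (q^2 + 3*sqrt(2)*q)/(q - 2*sqrt(2))
(2) = (x - 2)/(x + 2)
(3) = (k + 3)/(k - 5)
(4) = (y + 2)/(y - 8)
(5) = (b - 1)/(b + 5)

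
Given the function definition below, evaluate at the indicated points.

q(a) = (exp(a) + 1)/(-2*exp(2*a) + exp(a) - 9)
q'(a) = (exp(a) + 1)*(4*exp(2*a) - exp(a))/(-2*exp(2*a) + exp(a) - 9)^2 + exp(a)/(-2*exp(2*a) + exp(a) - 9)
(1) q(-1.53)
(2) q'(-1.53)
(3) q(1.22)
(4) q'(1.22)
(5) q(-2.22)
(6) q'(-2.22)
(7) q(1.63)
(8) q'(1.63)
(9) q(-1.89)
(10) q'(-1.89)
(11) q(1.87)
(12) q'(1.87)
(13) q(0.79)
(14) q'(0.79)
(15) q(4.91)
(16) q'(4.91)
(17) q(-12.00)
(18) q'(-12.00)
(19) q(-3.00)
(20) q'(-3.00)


(1) = -0.14
(2) = -0.02
(3) = -0.15
(4) = 0.11
(5) = -0.12
(6) = -0.01
(7) = -0.11
(8) = 0.10
(9) = -0.13
(10) = -0.02
(11) = -0.09
(12) = 0.09
(13) = -0.19
(14) = 0.07
(15) = -0.00
(16) = 0.00
(17) = -0.11
(18) = -0.00
(19) = -0.12
(20) = -0.01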